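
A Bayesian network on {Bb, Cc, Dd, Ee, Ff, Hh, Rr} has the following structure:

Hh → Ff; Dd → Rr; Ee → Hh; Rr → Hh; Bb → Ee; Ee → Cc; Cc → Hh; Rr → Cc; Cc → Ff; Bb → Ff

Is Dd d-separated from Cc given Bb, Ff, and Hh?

Enumerating the 6 paths from Dd to Cc and testing each for blocking by {Bb, Ff, Hh}:
Path 1: Dd → Rr → Hh ← Ee ← Bb → Ff ← Cc
  Bb is a fork here and Bb is conditioned on, so the path is blocked at Bb.
Path 2: Dd → Rr → Hh ← Ee → Cc
  Rr is a chain and Rr is not conditioned on; Hh is a collider and Hh is conditioned on, which opens it; Ee is a fork and Ee is not conditioned on — no node blocks this path, so it is active.
Path 3: Dd → Rr → Hh ← Cc
  Rr is a chain and Rr is not conditioned on; Hh is a collider and Hh is conditioned on, which opens it — no node blocks this path, so it is active.
Path 4: Dd → Rr → Hh → Ff ← Bb → Ee → Cc
  Hh is a chain here and Hh is conditioned on, so the path is blocked at Hh.
Path 5: Dd → Rr → Hh → Ff ← Cc
  Hh is a chain here and Hh is conditioned on, so the path is blocked at Hh.
Path 6: Dd → Rr → Cc
  Rr is a chain and Rr is not conditioned on — no node blocks this path, so it is active.
Because an active path exists, Dd and Cc are not d-separated.

No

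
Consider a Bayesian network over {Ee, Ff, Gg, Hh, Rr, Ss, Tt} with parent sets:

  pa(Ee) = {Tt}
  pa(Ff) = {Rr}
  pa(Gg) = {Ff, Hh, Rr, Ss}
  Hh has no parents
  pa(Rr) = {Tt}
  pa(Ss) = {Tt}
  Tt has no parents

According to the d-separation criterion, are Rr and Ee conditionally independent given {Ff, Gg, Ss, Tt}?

3 paths connect Rr and Ee; each must be blocked for d-separation to hold:
  1. Rr → Gg ← Ss ← Tt → Ee — Gg:collider[open]; Ss:chain[blocks]; Tt:fork[blocks] ⇒ blocked
  2. Rr → Ff → Gg ← Ss ← Tt → Ee — Ff:chain[blocks]; Gg:collider[open]; Ss:chain[blocks]; Tt:fork[blocks] ⇒ blocked
  3. Rr ← Tt → Ee — Tt:fork[blocks] ⇒ blocked
Since every path is blocked, d-separation holds.

Yes — Rr and Ee are d-separated given {Ff, Gg, Ss, Tt}.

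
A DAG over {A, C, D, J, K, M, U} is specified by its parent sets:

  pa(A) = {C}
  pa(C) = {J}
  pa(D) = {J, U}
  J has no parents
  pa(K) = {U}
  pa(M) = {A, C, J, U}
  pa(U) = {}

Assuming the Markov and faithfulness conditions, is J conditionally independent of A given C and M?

No

There are 6 undirected paths between J and A; checking each against the conditioning set {C, M}:
  1. J → M ← A — M:collider[open] ⇒ active
  2. J → M ← C → A — M:collider[open]; C:fork[blocks] ⇒ blocked
  3. J → D ← U → M ← A — D:collider[blocks]; U:fork[open]; M:collider[open] ⇒ blocked
  4. J → D ← U → M ← C → A — D:collider[blocks]; U:fork[open]; M:collider[open]; C:fork[blocks] ⇒ blocked
  5. J → C → M ← A — C:chain[blocks]; M:collider[open] ⇒ blocked
  6. J → C → A — C:chain[blocks] ⇒ blocked
At least one path is unblocked, so d-separation fails.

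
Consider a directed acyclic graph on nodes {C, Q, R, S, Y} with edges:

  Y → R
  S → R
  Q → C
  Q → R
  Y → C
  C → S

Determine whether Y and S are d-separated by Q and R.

We examine all 4 paths between Y and S:
Path 1: Y → C ← Q → R ← S
  Q is a fork here and Q is conditioned on, so the path is blocked at Q.
Path 2: Y → C → S
  C is a chain and C is not conditioned on — no node blocks this path, so it is active.
Path 3: Y → R ← Q → C → S
  Q is a fork here and Q is conditioned on, so the path is blocked at Q.
Path 4: Y → R ← S
  R is a collider and R is conditioned on, which opens it — no node blocks this path, so it is active.
At least one path is unblocked, so d-separation fails.

No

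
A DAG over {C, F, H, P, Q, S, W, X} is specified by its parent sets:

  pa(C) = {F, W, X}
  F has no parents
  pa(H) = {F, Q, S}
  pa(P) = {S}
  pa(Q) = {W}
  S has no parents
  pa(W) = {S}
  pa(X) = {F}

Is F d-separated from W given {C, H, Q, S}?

4 paths connect F and W; each must be blocked for d-separation to hold:
Path 1: F → H ← S → W
  S is a fork here and S is conditioned on, so the path is blocked at S.
Path 2: F → H ← Q ← W
  Q is a chain here and Q is conditioned on, so the path is blocked at Q.
Path 3: F → C ← W
  C is a collider and C is conditioned on, which opens it — no node blocks this path, so it is active.
Path 4: F → X → C ← W
  X is a chain and X is not conditioned on; C is a collider and C is conditioned on, which opens it — no node blocks this path, so it is active.
Since the path F → C ← W is active, F and W are not d-separated given {C, H, Q, S}.

No — F and W are not d-separated given {C, H, Q, S}.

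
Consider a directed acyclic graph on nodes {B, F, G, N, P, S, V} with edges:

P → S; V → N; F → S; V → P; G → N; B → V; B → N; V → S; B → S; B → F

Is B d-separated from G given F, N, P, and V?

Enumerating the 6 paths from B to G and testing each for blocking by {F, N, P, V}:
Path 1: B → N ← G
  N is a collider and N is conditioned on, which opens it — no node blocks this path, so it is active.
Path 2: B → V → N ← G
  V is a chain here and V is conditioned on, so the path is blocked at V.
Path 3: B → S ← V → N ← G
  S is a collider here and neither S nor any of its descendants is conditioned on, so the collider stays closed — the path is blocked at S.
Path 4: B → S ← P ← V → N ← G
  S is a collider here and neither S nor any of its descendants is conditioned on, so the collider stays closed — the path is blocked at S.
Path 5: B → F → S ← V → N ← G
  F is a chain here and F is conditioned on, so the path is blocked at F.
Path 6: B → F → S ← P ← V → N ← G
  F is a chain here and F is conditioned on, so the path is blocked at F.
At least one path is unblocked, so d-separation fails.

No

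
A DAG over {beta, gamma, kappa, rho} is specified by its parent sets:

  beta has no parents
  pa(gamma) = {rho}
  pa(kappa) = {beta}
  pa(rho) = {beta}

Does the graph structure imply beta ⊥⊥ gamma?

There is one path between beta and gamma:
Path 1: beta → rho → gamma
  rho is a chain and rho is not conditioned on — no node blocks this path, so it is active.
Since the path beta → rho → gamma is active, beta and gamma are not d-separated given ∅.

No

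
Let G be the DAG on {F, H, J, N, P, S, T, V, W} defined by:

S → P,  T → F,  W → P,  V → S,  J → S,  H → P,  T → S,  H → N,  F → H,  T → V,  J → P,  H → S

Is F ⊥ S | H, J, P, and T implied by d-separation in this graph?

There are 5 undirected paths between F and S; checking each against the conditioning set {H, J, P, T}:
Path 1: F ← T → S
  T is a fork here and T is conditioned on, so the path is blocked at T.
Path 2: F ← T → V → S
  T is a fork here and T is conditioned on, so the path is blocked at T.
Path 3: F → H → S
  H is a chain here and H is conditioned on, so the path is blocked at H.
Path 4: F → H → P ← S
  H is a chain here and H is conditioned on, so the path is blocked at H.
Path 5: F → H → P ← J → S
  H is a chain here and H is conditioned on, so the path is blocked at H.
Since every path is blocked, d-separation holds.

Yes — F and S are d-separated given {H, J, P, T}.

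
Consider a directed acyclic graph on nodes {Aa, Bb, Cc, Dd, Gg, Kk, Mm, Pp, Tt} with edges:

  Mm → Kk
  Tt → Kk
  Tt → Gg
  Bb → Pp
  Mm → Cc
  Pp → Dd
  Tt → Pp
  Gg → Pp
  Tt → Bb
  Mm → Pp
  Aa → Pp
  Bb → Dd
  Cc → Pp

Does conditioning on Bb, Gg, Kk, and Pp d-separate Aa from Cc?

We examine all 6 paths between Aa and Cc:
Path 1: Aa → Pp → Dd ← Bb ← Tt → Kk ← Mm → Cc
  Pp is a chain here and Pp is conditioned on, so the path is blocked at Pp.
Path 2: Aa → Pp ← Bb ← Tt → Kk ← Mm → Cc
  Bb is a chain here and Bb is conditioned on, so the path is blocked at Bb.
Path 3: Aa → Pp ← Gg ← Tt → Kk ← Mm → Cc
  Gg is a chain here and Gg is conditioned on, so the path is blocked at Gg.
Path 4: Aa → Pp ← Tt → Kk ← Mm → Cc
  Pp is a collider and Pp is conditioned on, which opens it; Tt is a fork and Tt is not conditioned on; Kk is a collider and Kk is conditioned on, which opens it; Mm is a fork and Mm is not conditioned on — no node blocks this path, so it is active.
Path 5: Aa → Pp ← Cc
  Pp is a collider and Pp is conditioned on, which opens it — no node blocks this path, so it is active.
Path 6: Aa → Pp ← Mm → Cc
  Pp is a collider and Pp is conditioned on, which opens it; Mm is a fork and Mm is not conditioned on — no node blocks this path, so it is active.
Because an active path exists, Aa and Cc are not d-separated.

No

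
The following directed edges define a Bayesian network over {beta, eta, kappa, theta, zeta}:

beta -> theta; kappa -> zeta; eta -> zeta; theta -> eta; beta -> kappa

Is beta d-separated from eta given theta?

We examine all 2 paths between beta and eta:
Path 1: beta → kappa → zeta ← eta
  zeta is a collider here and neither zeta nor any of its descendants is conditioned on, so the collider stays closed — the path is blocked at zeta.
Path 2: beta → theta → eta
  theta is a chain here and theta is conditioned on, so the path is blocked at theta.
All paths are blocked; beta ⊥ eta | {theta} holds.

Yes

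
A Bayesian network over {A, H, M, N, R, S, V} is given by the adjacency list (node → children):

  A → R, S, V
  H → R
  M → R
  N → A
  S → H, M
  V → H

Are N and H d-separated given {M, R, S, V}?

5 paths connect N and H; each must be blocked for d-separation to hold:
  1. N → A → S → M → R ← H — A:chain[open]; S:chain[blocks]; M:chain[blocks]; R:collider[open] ⇒ blocked
  2. N → A → S → H — A:chain[open]; S:chain[blocks] ⇒ blocked
  3. N → A → V → H — A:chain[open]; V:chain[blocks] ⇒ blocked
  4. N → A → R ← M ← S → H — A:chain[open]; R:collider[open]; M:chain[blocks]; S:fork[blocks] ⇒ blocked
  5. N → A → R ← H — A:chain[open]; R:collider[open] ⇒ active
Because an active path exists, N and H are not d-separated.

No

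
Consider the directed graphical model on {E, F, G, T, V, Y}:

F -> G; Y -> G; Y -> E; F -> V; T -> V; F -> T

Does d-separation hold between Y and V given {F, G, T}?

Yes

Enumerating the 2 paths from Y to V and testing each for blocking by {F, G, T}:
Path 1: Y → G ← F → T → V
  F is a fork here and F is conditioned on, so the path is blocked at F.
Path 2: Y → G ← F → V
  F is a fork here and F is conditioned on, so the path is blocked at F.
Since every path is blocked, d-separation holds.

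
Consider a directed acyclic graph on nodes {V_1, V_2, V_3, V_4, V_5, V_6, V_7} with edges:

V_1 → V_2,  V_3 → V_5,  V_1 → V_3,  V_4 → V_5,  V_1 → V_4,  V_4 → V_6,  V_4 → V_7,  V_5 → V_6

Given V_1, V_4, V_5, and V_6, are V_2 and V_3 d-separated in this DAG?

Yes — V_2 and V_3 are d-separated given {V_1, V_4, V_5, V_6}.

There are 3 undirected paths between V_2 and V_3; checking each against the conditioning set {V_1, V_4, V_5, V_6}:
Path 1: V_2 ← V_1 → V_4 → V_5 ← V_3
  V_1 is a fork here and V_1 is conditioned on, so the path is blocked at V_1.
Path 2: V_2 ← V_1 → V_4 → V_6 ← V_5 ← V_3
  V_1 is a fork here and V_1 is conditioned on, so the path is blocked at V_1.
Path 3: V_2 ← V_1 → V_3
  V_1 is a fork here and V_1 is conditioned on, so the path is blocked at V_1.
Every path is blocked, so V_2 and V_3 are d-separated given {V_1, V_4, V_5, V_6}.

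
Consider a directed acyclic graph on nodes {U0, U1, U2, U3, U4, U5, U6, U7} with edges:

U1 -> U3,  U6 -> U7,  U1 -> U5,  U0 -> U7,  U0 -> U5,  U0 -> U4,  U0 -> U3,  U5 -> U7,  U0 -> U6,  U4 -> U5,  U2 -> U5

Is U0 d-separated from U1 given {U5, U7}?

No

Enumerating the 5 paths from U0 to U1 and testing each for blocking by {U5, U7}:
  1. U0 → U5 ← U1 — U5:collider[open] ⇒ active
  2. U0 → U4 → U5 ← U1 — U4:chain[open]; U5:collider[open] ⇒ active
  3. U0 → U6 → U7 ← U5 ← U1 — U6:chain[open]; U7:collider[open]; U5:chain[blocks] ⇒ blocked
  4. U0 → U3 ← U1 — U3:collider[blocks] ⇒ blocked
  5. U0 → U7 ← U5 ← U1 — U7:collider[open]; U5:chain[blocks] ⇒ blocked
Because an active path exists, U0 and U1 are not d-separated.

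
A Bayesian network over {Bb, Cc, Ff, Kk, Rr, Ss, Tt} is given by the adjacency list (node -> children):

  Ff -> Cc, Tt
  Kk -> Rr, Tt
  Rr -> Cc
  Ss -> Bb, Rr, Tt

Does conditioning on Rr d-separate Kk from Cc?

Yes

There are 4 undirected paths between Kk and Cc; checking each against the conditioning set {Rr}:
  1. Kk → Tt ← Ss → Rr → Cc — Tt:collider[blocks]; Ss:fork[open]; Rr:chain[blocks] ⇒ blocked
  2. Kk → Tt ← Ff → Cc — Tt:collider[blocks]; Ff:fork[open] ⇒ blocked
  3. Kk → Rr ← Ss → Tt ← Ff → Cc — Rr:collider[open]; Ss:fork[open]; Tt:collider[blocks]; Ff:fork[open] ⇒ blocked
  4. Kk → Rr → Cc — Rr:chain[blocks] ⇒ blocked
All paths are blocked; Kk ⊥ Cc | {Rr} holds.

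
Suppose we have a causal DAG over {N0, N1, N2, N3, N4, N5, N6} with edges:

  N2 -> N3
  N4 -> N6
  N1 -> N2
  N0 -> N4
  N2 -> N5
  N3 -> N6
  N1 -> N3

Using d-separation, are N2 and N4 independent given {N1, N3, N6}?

Yes

We examine all 2 paths between N2 and N4:
  1. N2 → N3 → N6 ← N4 — N3:chain[blocks]; N6:collider[open] ⇒ blocked
  2. N2 ← N1 → N3 → N6 ← N4 — N1:fork[blocks]; N3:chain[blocks]; N6:collider[open] ⇒ blocked
All paths are blocked; N2 ⊥ N4 | {N1, N3, N6} holds.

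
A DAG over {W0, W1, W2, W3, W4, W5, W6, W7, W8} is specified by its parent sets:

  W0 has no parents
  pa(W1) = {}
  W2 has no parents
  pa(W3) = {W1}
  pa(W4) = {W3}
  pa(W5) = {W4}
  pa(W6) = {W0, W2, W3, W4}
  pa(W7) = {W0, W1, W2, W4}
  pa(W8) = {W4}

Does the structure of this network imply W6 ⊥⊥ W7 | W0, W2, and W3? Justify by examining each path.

Enumerating the 6 paths from W6 to W7 and testing each for blocking by {W0, W2, W3}:
Path 1: W6 ← W4 → W7
  W4 is a fork and W4 is not conditioned on — no node blocks this path, so it is active.
Path 2: W6 ← W4 ← W3 ← W1 → W7
  W3 is a chain here and W3 is conditioned on, so the path is blocked at W3.
Path 3: W6 ← W0 → W7
  W0 is a fork here and W0 is conditioned on, so the path is blocked at W0.
Path 4: W6 ← W3 → W4 → W7
  W3 is a fork here and W3 is conditioned on, so the path is blocked at W3.
Path 5: W6 ← W3 ← W1 → W7
  W3 is a chain here and W3 is conditioned on, so the path is blocked at W3.
Path 6: W6 ← W2 → W7
  W2 is a fork here and W2 is conditioned on, so the path is blocked at W2.
At least one path is unblocked, so d-separation fails.

No — W6 and W7 are not d-separated given {W0, W2, W3}.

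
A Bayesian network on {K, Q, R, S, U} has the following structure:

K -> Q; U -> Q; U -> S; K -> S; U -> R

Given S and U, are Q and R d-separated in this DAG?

Yes — Q and R are d-separated given {S, U}.

Enumerating the 2 paths from Q to R and testing each for blocking by {S, U}:
Path 1: Q ← K → S ← U → R
  U is a fork here and U is conditioned on, so the path is blocked at U.
Path 2: Q ← U → R
  U is a fork here and U is conditioned on, so the path is blocked at U.
All paths are blocked; Q ⊥ R | {S, U} holds.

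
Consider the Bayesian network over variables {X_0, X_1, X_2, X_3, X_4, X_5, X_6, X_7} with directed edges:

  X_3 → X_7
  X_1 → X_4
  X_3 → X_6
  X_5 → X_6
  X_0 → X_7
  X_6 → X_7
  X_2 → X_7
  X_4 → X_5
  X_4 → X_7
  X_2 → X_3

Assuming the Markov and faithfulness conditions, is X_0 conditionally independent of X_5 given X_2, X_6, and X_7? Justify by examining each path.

We examine all 4 paths between X_0 and X_5:
Path 1: X_0 → X_7 ← X_6 ← X_5
  X_6 is a chain here and X_6 is conditioned on, so the path is blocked at X_6.
Path 2: X_0 → X_7 ← X_4 → X_5
  X_7 is a collider and X_7 is conditioned on, which opens it; X_4 is a fork and X_4 is not conditioned on — no node blocks this path, so it is active.
Path 3: X_0 → X_7 ← X_2 → X_3 → X_6 ← X_5
  X_2 is a fork here and X_2 is conditioned on, so the path is blocked at X_2.
Path 4: X_0 → X_7 ← X_3 → X_6 ← X_5
  X_7 is a collider and X_7 is conditioned on, which opens it; X_3 is a fork and X_3 is not conditioned on; X_6 is a collider and X_6 is conditioned on, which opens it — no node blocks this path, so it is active.
Since the path X_0 → X_7 ← X_4 → X_5 is active, X_0 and X_5 are not d-separated given {X_2, X_6, X_7}.

No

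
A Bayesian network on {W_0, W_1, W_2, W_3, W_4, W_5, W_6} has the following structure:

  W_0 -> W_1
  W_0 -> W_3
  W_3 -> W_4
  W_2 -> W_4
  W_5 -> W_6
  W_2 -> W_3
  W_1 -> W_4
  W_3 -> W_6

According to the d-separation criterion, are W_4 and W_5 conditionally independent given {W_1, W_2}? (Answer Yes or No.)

Enumerating the 3 paths from W_4 to W_5 and testing each for blocking by {W_1, W_2}:
Path 1: W_4 ← W_1 ← W_0 → W_3 → W_6 ← W_5
  W_1 is a chain here and W_1 is conditioned on, so the path is blocked at W_1.
Path 2: W_4 ← W_2 → W_3 → W_6 ← W_5
  W_2 is a fork here and W_2 is conditioned on, so the path is blocked at W_2.
Path 3: W_4 ← W_3 → W_6 ← W_5
  W_6 is a collider here and neither W_6 nor any of its descendants is conditioned on, so the collider stays closed — the path is blocked at W_6.
Since every path is blocked, d-separation holds.

Yes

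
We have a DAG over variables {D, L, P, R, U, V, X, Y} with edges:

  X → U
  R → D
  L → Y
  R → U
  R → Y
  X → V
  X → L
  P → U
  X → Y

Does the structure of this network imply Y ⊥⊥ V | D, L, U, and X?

Yes

3 paths connect Y and V; each must be blocked for d-separation to hold:
Path 1: Y ← L ← X → V
  L is a chain here and L is conditioned on, so the path is blocked at L.
Path 2: Y ← R → U ← X → V
  X is a fork here and X is conditioned on, so the path is blocked at X.
Path 3: Y ← X → V
  X is a fork here and X is conditioned on, so the path is blocked at X.
Since every path is blocked, d-separation holds.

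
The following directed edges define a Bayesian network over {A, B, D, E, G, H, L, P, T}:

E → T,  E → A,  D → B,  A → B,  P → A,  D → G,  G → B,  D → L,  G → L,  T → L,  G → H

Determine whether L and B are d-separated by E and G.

We examine all 5 paths between L and B:
  1. L ← T ← E → A → B — T:chain[open]; E:fork[blocks]; A:chain[open] ⇒ blocked
  2. L ← G → B — G:fork[blocks] ⇒ blocked
  3. L ← G ← D → B — G:chain[blocks]; D:fork[open] ⇒ blocked
  4. L ← D → B — D:fork[open] ⇒ active
  5. L ← D → G → B — D:fork[open]; G:chain[blocks] ⇒ blocked
Because an active path exists, L and B are not d-separated.

No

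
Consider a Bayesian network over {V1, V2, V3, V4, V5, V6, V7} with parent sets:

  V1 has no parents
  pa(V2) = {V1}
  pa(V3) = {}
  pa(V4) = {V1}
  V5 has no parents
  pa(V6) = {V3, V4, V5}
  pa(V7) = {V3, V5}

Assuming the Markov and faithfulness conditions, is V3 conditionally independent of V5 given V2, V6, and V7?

Enumerating the 2 paths from V3 to V5 and testing each for blocking by {V2, V6, V7}:
Path 1: V3 → V7 ← V5
  V7 is a collider and V7 is conditioned on, which opens it — no node blocks this path, so it is active.
Path 2: V3 → V6 ← V5
  V6 is a collider and V6 is conditioned on, which opens it — no node blocks this path, so it is active.
Because an active path exists, V3 and V5 are not d-separated.

No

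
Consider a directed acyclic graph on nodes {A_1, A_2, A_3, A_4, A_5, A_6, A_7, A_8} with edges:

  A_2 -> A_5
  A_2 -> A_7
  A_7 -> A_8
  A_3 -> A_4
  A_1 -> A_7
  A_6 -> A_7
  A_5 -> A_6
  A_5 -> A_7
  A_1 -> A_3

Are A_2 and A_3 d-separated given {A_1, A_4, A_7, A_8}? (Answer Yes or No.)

Yes

Enumerating the 3 paths from A_2 to A_3 and testing each for blocking by {A_1, A_4, A_7, A_8}:
Path 1: A_2 → A_5 → A_6 → A_7 ← A_1 → A_3
  A_1 is a fork here and A_1 is conditioned on, so the path is blocked at A_1.
Path 2: A_2 → A_5 → A_7 ← A_1 → A_3
  A_1 is a fork here and A_1 is conditioned on, so the path is blocked at A_1.
Path 3: A_2 → A_7 ← A_1 → A_3
  A_1 is a fork here and A_1 is conditioned on, so the path is blocked at A_1.
Since every path is blocked, d-separation holds.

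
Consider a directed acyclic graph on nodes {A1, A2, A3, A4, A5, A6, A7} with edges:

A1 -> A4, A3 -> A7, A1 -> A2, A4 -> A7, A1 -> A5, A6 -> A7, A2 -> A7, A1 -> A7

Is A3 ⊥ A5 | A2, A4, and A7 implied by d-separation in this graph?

There are 3 undirected paths between A3 and A5; checking each against the conditioning set {A2, A4, A7}:
Path 1: A3 → A7 ← A1 → A5
  A7 is a collider and A7 is conditioned on, which opens it; A1 is a fork and A1 is not conditioned on — no node blocks this path, so it is active.
Path 2: A3 → A7 ← A2 ← A1 → A5
  A2 is a chain here and A2 is conditioned on, so the path is blocked at A2.
Path 3: A3 → A7 ← A4 ← A1 → A5
  A4 is a chain here and A4 is conditioned on, so the path is blocked at A4.
Since the path A3 → A7 ← A1 → A5 is active, A3 and A5 are not d-separated given {A2, A4, A7}.

No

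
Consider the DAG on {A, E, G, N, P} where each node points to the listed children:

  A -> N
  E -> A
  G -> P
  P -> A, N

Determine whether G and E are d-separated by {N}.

No

Enumerating the 2 paths from G to E and testing each for blocking by {N}:
Path 1: G → P → A ← E
  P is a chain and P is not conditioned on; A is a collider and its descendant N is conditioned on, which opens it — no node blocks this path, so it is active.
Path 2: G → P → N ← A ← E
  P is a chain and P is not conditioned on; N is a collider and N is conditioned on, which opens it; A is a chain and A is not conditioned on — no node blocks this path, so it is active.
At least one path is unblocked, so d-separation fails.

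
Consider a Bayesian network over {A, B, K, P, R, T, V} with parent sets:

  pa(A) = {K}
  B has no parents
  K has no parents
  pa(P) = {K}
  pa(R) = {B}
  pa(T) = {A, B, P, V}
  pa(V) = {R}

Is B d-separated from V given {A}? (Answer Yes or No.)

We examine all 2 paths between B and V:
  1. B → R → V — R:chain[open] ⇒ active
  2. B → T ← V — T:collider[blocks] ⇒ blocked
Because an active path exists, B and V are not d-separated.

No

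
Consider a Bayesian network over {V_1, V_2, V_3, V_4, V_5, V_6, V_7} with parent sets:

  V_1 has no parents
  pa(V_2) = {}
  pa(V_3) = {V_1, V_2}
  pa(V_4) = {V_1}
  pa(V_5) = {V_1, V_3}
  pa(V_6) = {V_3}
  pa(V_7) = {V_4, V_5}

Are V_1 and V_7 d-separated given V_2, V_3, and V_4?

No

We examine all 3 paths between V_1 and V_7:
Path 1: V_1 → V_3 → V_5 → V_7
  V_3 is a chain here and V_3 is conditioned on, so the path is blocked at V_3.
Path 2: V_1 → V_5 → V_7
  V_5 is a chain and V_5 is not conditioned on — no node blocks this path, so it is active.
Path 3: V_1 → V_4 → V_7
  V_4 is a chain here and V_4 is conditioned on, so the path is blocked at V_4.
At least one path is unblocked, so d-separation fails.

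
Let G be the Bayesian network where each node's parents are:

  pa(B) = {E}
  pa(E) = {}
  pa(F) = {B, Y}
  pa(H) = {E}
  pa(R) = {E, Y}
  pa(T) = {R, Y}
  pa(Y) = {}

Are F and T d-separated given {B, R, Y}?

Yes

We examine all 4 paths between F and T:
Path 1: F ← Y → R → T
  Y is a fork here and Y is conditioned on, so the path is blocked at Y.
Path 2: F ← Y → T
  Y is a fork here and Y is conditioned on, so the path is blocked at Y.
Path 3: F ← B ← E → R ← Y → T
  B is a chain here and B is conditioned on, so the path is blocked at B.
Path 4: F ← B ← E → R → T
  B is a chain here and B is conditioned on, so the path is blocked at B.
All paths are blocked; F ⊥ T | {B, R, Y} holds.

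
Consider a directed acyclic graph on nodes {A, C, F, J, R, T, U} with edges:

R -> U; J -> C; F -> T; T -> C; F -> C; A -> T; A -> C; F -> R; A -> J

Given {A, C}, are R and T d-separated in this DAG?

4 paths connect R and T; each must be blocked for d-separation to hold:
Path 1: R ← F → T
  F is a fork and F is not conditioned on — no node blocks this path, so it is active.
Path 2: R ← F → C ← A → T
  A is a fork here and A is conditioned on, so the path is blocked at A.
Path 3: R ← F → C ← T
  F is a fork and F is not conditioned on; C is a collider and C is conditioned on, which opens it — no node blocks this path, so it is active.
Path 4: R ← F → C ← J ← A → T
  A is a fork here and A is conditioned on, so the path is blocked at A.
Since the path R ← F → T is active, R and T are not d-separated given {A, C}.

No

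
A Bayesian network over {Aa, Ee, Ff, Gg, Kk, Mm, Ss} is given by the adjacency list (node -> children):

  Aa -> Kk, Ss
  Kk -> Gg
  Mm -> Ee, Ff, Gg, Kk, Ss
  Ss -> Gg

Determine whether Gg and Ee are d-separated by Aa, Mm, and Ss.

Yes

We examine all 5 paths between Gg and Ee:
  1. Gg ← Mm → Ee — Mm:fork[blocks] ⇒ blocked
  2. Gg ← Ss ← Mm → Ee — Ss:chain[blocks]; Mm:fork[blocks] ⇒ blocked
  3. Gg ← Ss ← Aa → Kk ← Mm → Ee — Ss:chain[blocks]; Aa:fork[blocks]; Kk:collider[blocks]; Mm:fork[blocks] ⇒ blocked
  4. Gg ← Kk ← Mm → Ee — Kk:chain[open]; Mm:fork[blocks] ⇒ blocked
  5. Gg ← Kk ← Aa → Ss ← Mm → Ee — Kk:chain[open]; Aa:fork[blocks]; Ss:collider[open]; Mm:fork[blocks] ⇒ blocked
Every path is blocked, so Gg and Ee are d-separated given {Aa, Mm, Ss}.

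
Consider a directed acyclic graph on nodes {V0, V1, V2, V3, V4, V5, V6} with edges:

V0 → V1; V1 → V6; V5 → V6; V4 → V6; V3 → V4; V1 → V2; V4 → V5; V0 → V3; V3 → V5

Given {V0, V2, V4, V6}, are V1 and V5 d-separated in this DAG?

No

There are 6 undirected paths between V1 and V5; checking each against the conditioning set {V0, V2, V4, V6}:
Path 1: V1 → V6 ← V5
  V6 is a collider and V6 is conditioned on, which opens it — no node blocks this path, so it is active.
Path 2: V1 → V6 ← V4 ← V3 → V5
  V4 is a chain here and V4 is conditioned on, so the path is blocked at V4.
Path 3: V1 → V6 ← V4 → V5
  V4 is a fork here and V4 is conditioned on, so the path is blocked at V4.
Path 4: V1 ← V0 → V3 → V5
  V0 is a fork here and V0 is conditioned on, so the path is blocked at V0.
Path 5: V1 ← V0 → V3 → V4 → V6 ← V5
  V0 is a fork here and V0 is conditioned on, so the path is blocked at V0.
Path 6: V1 ← V0 → V3 → V4 → V5
  V0 is a fork here and V0 is conditioned on, so the path is blocked at V0.
Because an active path exists, V1 and V5 are not d-separated.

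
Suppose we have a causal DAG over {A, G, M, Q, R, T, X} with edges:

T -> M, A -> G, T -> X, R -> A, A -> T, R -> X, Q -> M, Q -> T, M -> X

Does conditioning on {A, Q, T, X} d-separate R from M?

No

There are 6 undirected paths between R and M; checking each against the conditioning set {A, Q, T, X}:
Path 1: R → X ← T ← Q → M
  T is a chain here and T is conditioned on, so the path is blocked at T.
Path 2: R → X ← T → M
  T is a fork here and T is conditioned on, so the path is blocked at T.
Path 3: R → X ← M
  X is a collider and X is conditioned on, which opens it — no node blocks this path, so it is active.
Path 4: R → A → T → X ← M
  A is a chain here and A is conditioned on, so the path is blocked at A.
Path 5: R → A → T ← Q → M
  A is a chain here and A is conditioned on, so the path is blocked at A.
Path 6: R → A → T → M
  A is a chain here and A is conditioned on, so the path is blocked at A.
Since the path R → X ← M is active, R and M are not d-separated given {A, Q, T, X}.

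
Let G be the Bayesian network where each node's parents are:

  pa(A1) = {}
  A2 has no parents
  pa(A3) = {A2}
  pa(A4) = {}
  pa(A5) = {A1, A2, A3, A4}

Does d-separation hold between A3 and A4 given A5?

There are 2 undirected paths between A3 and A4; checking each against the conditioning set {A5}:
Path 1: A3 → A5 ← A4
  A5 is a collider and A5 is conditioned on, which opens it — no node blocks this path, so it is active.
Path 2: A3 ← A2 → A5 ← A4
  A2 is a fork and A2 is not conditioned on; A5 is a collider and A5 is conditioned on, which opens it — no node blocks this path, so it is active.
At least one path is unblocked, so d-separation fails.

No — A3 and A4 are not d-separated given {A5}.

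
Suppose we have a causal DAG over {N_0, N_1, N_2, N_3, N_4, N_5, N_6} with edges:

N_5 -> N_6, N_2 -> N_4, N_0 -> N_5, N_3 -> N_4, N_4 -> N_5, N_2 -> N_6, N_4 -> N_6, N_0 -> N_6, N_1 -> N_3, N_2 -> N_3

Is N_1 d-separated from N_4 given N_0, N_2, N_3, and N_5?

Yes

5 paths connect N_1 and N_4; each must be blocked for d-separation to hold:
  1. N_1 → N_3 → N_4 — N_3:chain[blocks] ⇒ blocked
  2. N_1 → N_3 ← N_2 → N_4 — N_3:collider[open]; N_2:fork[blocks] ⇒ blocked
  3. N_1 → N_3 ← N_2 → N_6 ← N_0 → N_5 ← N_4 — N_3:collider[open]; N_2:fork[blocks]; N_6:collider[blocks]; N_0:fork[blocks]; N_5:collider[open] ⇒ blocked
  4. N_1 → N_3 ← N_2 → N_6 ← N_4 — N_3:collider[open]; N_2:fork[blocks]; N_6:collider[blocks] ⇒ blocked
  5. N_1 → N_3 ← N_2 → N_6 ← N_5 ← N_4 — N_3:collider[open]; N_2:fork[blocks]; N_6:collider[blocks]; N_5:chain[blocks] ⇒ blocked
Since every path is blocked, d-separation holds.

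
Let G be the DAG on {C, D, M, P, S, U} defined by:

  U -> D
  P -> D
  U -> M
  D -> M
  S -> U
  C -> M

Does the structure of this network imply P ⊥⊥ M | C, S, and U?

2 paths connect P and M; each must be blocked for d-separation to hold:
Path 1: P → D → M
  D is a chain and D is not conditioned on — no node blocks this path, so it is active.
Path 2: P → D ← U → M
  D is a collider here and neither D nor any of its descendants is conditioned on, so the collider stays closed — the path is blocked at D.
Since the path P → D → M is active, P and M are not d-separated given {C, S, U}.

No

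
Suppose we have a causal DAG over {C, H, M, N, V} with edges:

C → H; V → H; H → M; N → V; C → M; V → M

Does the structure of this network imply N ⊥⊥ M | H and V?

Yes

3 paths connect N and M; each must be blocked for d-separation to hold:
Path 1: N → V → H → M
  V is a chain here and V is conditioned on, so the path is blocked at V.
Path 2: N → V → H ← C → M
  V is a chain here and V is conditioned on, so the path is blocked at V.
Path 3: N → V → M
  V is a chain here and V is conditioned on, so the path is blocked at V.
All paths are blocked; N ⊥ M | {H, V} holds.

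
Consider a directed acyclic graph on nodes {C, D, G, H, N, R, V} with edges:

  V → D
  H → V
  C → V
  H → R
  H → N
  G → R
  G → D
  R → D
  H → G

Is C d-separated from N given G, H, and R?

Yes

Enumerating the 5 paths from C to N and testing each for blocking by {G, H, R}:
  1. C → V ← H → N — V:collider[blocks]; H:fork[blocks] ⇒ blocked
  2. C → V → D ← G ← H → N — V:chain[open]; D:collider[blocks]; G:chain[blocks]; H:fork[blocks] ⇒ blocked
  3. C → V → D ← G → R ← H → N — V:chain[open]; D:collider[blocks]; G:fork[blocks]; R:collider[open]; H:fork[blocks] ⇒ blocked
  4. C → V → D ← R ← H → N — V:chain[open]; D:collider[blocks]; R:chain[blocks]; H:fork[blocks] ⇒ blocked
  5. C → V → D ← R ← G ← H → N — V:chain[open]; D:collider[blocks]; R:chain[blocks]; G:chain[blocks]; H:fork[blocks] ⇒ blocked
Since every path is blocked, d-separation holds.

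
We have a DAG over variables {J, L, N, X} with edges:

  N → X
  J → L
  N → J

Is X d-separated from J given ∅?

No

Only one path connects X and J:
  1. X ← N → J — N:fork[open] ⇒ active
Because an active path exists, X and J are not d-separated.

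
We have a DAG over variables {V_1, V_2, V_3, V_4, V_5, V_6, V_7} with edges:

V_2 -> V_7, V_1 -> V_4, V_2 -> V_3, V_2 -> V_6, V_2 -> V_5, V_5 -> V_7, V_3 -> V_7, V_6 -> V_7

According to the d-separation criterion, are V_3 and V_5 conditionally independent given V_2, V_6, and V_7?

Enumerating the 6 paths from V_3 to V_5 and testing each for blocking by {V_2, V_6, V_7}:
Path 1: V_3 ← V_2 → V_6 → V_7 ← V_5
  V_2 is a fork here and V_2 is conditioned on, so the path is blocked at V_2.
Path 2: V_3 ← V_2 → V_5
  V_2 is a fork here and V_2 is conditioned on, so the path is blocked at V_2.
Path 3: V_3 ← V_2 → V_7 ← V_5
  V_2 is a fork here and V_2 is conditioned on, so the path is blocked at V_2.
Path 4: V_3 → V_7 ← V_6 ← V_2 → V_5
  V_6 is a chain here and V_6 is conditioned on, so the path is blocked at V_6.
Path 5: V_3 → V_7 ← V_5
  V_7 is a collider and V_7 is conditioned on, which opens it — no node blocks this path, so it is active.
Path 6: V_3 → V_7 ← V_2 → V_5
  V_2 is a fork here and V_2 is conditioned on, so the path is blocked at V_2.
Since the path V_3 → V_7 ← V_5 is active, V_3 and V_5 are not d-separated given {V_2, V_6, V_7}.

No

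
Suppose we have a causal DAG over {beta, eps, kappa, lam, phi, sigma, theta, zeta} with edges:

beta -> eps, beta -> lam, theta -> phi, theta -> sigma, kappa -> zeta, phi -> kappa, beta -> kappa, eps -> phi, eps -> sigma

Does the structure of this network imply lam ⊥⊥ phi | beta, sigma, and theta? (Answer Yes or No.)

Enumerating the 3 paths from lam to phi and testing each for blocking by {beta, sigma, theta}:
Path 1: lam ← beta → kappa ← phi
  beta is a fork here and beta is conditioned on, so the path is blocked at beta.
Path 2: lam ← beta → eps → sigma ← theta → phi
  beta is a fork here and beta is conditioned on, so the path is blocked at beta.
Path 3: lam ← beta → eps → phi
  beta is a fork here and beta is conditioned on, so the path is blocked at beta.
Every path is blocked, so lam and phi are d-separated given {beta, sigma, theta}.

Yes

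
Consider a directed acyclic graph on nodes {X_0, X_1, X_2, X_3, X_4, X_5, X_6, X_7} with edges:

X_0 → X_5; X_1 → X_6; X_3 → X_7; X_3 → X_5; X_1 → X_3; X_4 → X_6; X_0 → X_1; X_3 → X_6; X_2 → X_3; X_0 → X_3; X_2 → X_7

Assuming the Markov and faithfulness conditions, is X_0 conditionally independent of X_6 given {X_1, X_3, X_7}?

Yes

We examine all 6 paths between X_0 and X_6:
  1. X_0 → X_3 → X_6 — X_3:chain[blocks] ⇒ blocked
  2. X_0 → X_3 ← X_1 → X_6 — X_3:collider[open]; X_1:fork[blocks] ⇒ blocked
  3. X_0 → X_5 ← X_3 → X_6 — X_5:collider[blocks]; X_3:fork[blocks] ⇒ blocked
  4. X_0 → X_5 ← X_3 ← X_1 → X_6 — X_5:collider[blocks]; X_3:chain[blocks]; X_1:fork[blocks] ⇒ blocked
  5. X_0 → X_1 → X_3 → X_6 — X_1:chain[blocks]; X_3:chain[blocks] ⇒ blocked
  6. X_0 → X_1 → X_6 — X_1:chain[blocks] ⇒ blocked
All paths are blocked; X_0 ⊥ X_6 | {X_1, X_3, X_7} holds.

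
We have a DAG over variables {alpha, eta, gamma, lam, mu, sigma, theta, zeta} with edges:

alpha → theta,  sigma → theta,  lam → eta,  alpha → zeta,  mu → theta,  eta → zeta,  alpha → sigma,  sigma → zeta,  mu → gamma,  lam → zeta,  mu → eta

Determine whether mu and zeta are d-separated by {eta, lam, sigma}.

6 paths connect mu and zeta; each must be blocked for d-separation to hold:
  1. mu → eta → zeta — eta:chain[blocks] ⇒ blocked
  2. mu → eta ← lam → zeta — eta:collider[open]; lam:fork[blocks] ⇒ blocked
  3. mu → theta ← alpha → sigma → zeta — theta:collider[blocks]; alpha:fork[open]; sigma:chain[blocks] ⇒ blocked
  4. mu → theta ← alpha → zeta — theta:collider[blocks]; alpha:fork[open] ⇒ blocked
  5. mu → theta ← sigma ← alpha → zeta — theta:collider[blocks]; sigma:chain[blocks]; alpha:fork[open] ⇒ blocked
  6. mu → theta ← sigma → zeta — theta:collider[blocks]; sigma:fork[blocks] ⇒ blocked
Since every path is blocked, d-separation holds.

Yes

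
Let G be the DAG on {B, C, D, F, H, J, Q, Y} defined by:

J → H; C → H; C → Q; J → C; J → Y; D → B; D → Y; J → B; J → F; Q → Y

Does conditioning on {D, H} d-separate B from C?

No — B and C are not d-separated given {D, H}.

Enumerating the 6 paths from B to C and testing each for blocking by {D, H}:
Path 1: B ← J → H ← C
  J is a fork and J is not conditioned on; H is a collider and H is conditioned on, which opens it — no node blocks this path, so it is active.
Path 2: B ← J → Y ← Q ← C
  Y is a collider here and neither Y nor any of its descendants is conditioned on, so the collider stays closed — the path is blocked at Y.
Path 3: B ← J → C
  J is a fork and J is not conditioned on — no node blocks this path, so it is active.
Path 4: B ← D → Y ← J → H ← C
  D is a fork here and D is conditioned on, so the path is blocked at D.
Path 5: B ← D → Y ← J → C
  D is a fork here and D is conditioned on, so the path is blocked at D.
Path 6: B ← D → Y ← Q ← C
  D is a fork here and D is conditioned on, so the path is blocked at D.
At least one path is unblocked, so d-separation fails.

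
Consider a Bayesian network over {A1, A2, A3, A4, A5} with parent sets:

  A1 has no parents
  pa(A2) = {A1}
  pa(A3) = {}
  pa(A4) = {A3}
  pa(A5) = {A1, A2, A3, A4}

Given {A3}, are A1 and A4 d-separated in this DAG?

Yes

There are 4 undirected paths between A1 and A4; checking each against the conditioning set {A3}:
Path 1: A1 → A2 → A5 ← A4
  A5 is a collider here and neither A5 nor any of its descendants is conditioned on, so the collider stays closed — the path is blocked at A5.
Path 2: A1 → A2 → A5 ← A3 → A4
  A5 is a collider here and neither A5 nor any of its descendants is conditioned on, so the collider stays closed — the path is blocked at A5.
Path 3: A1 → A5 ← A4
  A5 is a collider here and neither A5 nor any of its descendants is conditioned on, so the collider stays closed — the path is blocked at A5.
Path 4: A1 → A5 ← A3 → A4
  A5 is a collider here and neither A5 nor any of its descendants is conditioned on, so the collider stays closed — the path is blocked at A5.
Since every path is blocked, d-separation holds.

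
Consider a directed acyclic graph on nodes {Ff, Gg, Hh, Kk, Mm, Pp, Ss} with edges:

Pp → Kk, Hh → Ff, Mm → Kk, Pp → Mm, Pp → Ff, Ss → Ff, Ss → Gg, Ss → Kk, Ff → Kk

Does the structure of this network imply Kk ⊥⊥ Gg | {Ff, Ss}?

Yes

Enumerating the 4 paths from Kk to Gg and testing each for blocking by {Ff, Ss}:
Path 1: Kk ← Pp → Ff ← Ss → Gg
  Ss is a fork here and Ss is conditioned on, so the path is blocked at Ss.
Path 2: Kk ← Mm ← Pp → Ff ← Ss → Gg
  Ss is a fork here and Ss is conditioned on, so the path is blocked at Ss.
Path 3: Kk ← Ff ← Ss → Gg
  Ff is a chain here and Ff is conditioned on, so the path is blocked at Ff.
Path 4: Kk ← Ss → Gg
  Ss is a fork here and Ss is conditioned on, so the path is blocked at Ss.
Since every path is blocked, d-separation holds.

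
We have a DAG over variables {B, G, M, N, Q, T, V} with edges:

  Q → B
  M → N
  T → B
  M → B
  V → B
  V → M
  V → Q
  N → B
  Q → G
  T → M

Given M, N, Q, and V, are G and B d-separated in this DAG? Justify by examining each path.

We examine all 5 paths between G and B:
Path 1: G ← Q ← V → M → N → B
  Q is a chain here and Q is conditioned on, so the path is blocked at Q.
Path 2: G ← Q ← V → M ← T → B
  Q is a chain here and Q is conditioned on, so the path is blocked at Q.
Path 3: G ← Q ← V → M → B
  Q is a chain here and Q is conditioned on, so the path is blocked at Q.
Path 4: G ← Q ← V → B
  Q is a chain here and Q is conditioned on, so the path is blocked at Q.
Path 5: G ← Q → B
  Q is a fork here and Q is conditioned on, so the path is blocked at Q.
Since every path is blocked, d-separation holds.

Yes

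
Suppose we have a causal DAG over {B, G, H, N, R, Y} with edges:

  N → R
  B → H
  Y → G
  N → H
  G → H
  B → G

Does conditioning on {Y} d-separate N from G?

Enumerating the 2 paths from N to G and testing each for blocking by {Y}:
Path 1: N → H ← G
  H is a collider here and neither H nor any of its descendants is conditioned on, so the collider stays closed — the path is blocked at H.
Path 2: N → H ← B → G
  H is a collider here and neither H nor any of its descendants is conditioned on, so the collider stays closed — the path is blocked at H.
Every path is blocked, so N and G are d-separated given {Y}.

Yes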